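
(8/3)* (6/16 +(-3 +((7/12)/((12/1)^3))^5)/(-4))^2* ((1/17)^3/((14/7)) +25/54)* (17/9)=9141071568824496793930850563603974116503238040425/3096529437112951024952255230861241926857214918656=2.95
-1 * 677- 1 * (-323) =-354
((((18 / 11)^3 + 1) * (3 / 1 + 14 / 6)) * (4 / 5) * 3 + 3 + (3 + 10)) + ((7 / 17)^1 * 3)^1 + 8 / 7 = 69107893 / 791945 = 87.26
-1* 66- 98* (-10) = 914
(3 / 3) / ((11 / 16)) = 16 / 11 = 1.45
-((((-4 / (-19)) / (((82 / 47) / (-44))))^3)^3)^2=-125443898254306673689296977521364360103707566713551211230559993856 / 11160258089411829136498574959273691615632218045839161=-11240232730219.76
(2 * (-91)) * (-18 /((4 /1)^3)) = 51.19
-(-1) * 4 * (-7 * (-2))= 56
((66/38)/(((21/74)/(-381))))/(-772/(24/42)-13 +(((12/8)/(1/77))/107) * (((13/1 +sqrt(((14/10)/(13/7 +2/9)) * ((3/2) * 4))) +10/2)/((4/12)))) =570167262 * sqrt(3930)/4015040562137 +50193754798980/28105283934959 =1.79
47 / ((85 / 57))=2679 / 85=31.52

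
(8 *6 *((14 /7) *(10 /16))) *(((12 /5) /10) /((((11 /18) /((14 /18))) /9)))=9072 /55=164.95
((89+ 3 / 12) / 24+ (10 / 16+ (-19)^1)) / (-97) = 469 / 3104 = 0.15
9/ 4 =2.25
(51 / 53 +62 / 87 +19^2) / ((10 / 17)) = 14214499 / 23055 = 616.55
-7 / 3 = -2.33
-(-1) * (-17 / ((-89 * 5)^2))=-17 / 198025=-0.00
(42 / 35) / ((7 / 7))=6 / 5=1.20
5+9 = 14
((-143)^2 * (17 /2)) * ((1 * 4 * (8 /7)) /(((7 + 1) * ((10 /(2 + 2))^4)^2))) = 177988096 /2734375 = 65.09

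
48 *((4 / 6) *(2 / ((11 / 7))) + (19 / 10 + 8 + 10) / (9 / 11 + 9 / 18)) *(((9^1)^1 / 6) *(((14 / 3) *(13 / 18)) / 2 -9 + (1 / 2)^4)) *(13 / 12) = -3107500513 / 344520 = -9019.80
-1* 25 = -25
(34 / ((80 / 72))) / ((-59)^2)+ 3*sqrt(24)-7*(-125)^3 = 6*sqrt(6)+ 237958984528 / 17405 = 13671889.71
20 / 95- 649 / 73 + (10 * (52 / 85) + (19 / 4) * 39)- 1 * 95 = 8270359 / 94316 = 87.69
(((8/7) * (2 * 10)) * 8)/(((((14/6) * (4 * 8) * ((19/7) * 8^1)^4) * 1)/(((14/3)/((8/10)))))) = 0.00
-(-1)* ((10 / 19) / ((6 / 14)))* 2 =140 / 57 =2.46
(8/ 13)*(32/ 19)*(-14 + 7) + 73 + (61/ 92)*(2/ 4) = 3003043/ 45448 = 66.08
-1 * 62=-62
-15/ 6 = -5/ 2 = -2.50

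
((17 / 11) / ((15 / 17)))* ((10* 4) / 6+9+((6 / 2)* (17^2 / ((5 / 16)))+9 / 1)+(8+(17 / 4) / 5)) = 1947571 / 396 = 4918.11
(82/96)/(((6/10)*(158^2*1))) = 205/3594816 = 0.00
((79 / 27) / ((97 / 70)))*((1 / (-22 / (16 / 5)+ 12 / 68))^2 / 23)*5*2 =1022828800 / 49991951277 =0.02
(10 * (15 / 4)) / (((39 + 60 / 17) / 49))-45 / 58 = 42.43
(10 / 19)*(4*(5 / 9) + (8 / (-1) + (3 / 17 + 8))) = 3670 / 2907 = 1.26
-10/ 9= -1.11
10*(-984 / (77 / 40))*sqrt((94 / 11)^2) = -36998400 / 847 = -43681.70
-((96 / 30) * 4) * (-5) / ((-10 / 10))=-64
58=58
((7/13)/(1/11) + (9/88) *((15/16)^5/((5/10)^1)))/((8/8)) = 3641422363/599785472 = 6.07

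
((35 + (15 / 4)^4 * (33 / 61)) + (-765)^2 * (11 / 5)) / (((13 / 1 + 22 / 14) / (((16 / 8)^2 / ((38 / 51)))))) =140754173735 / 296704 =474392.57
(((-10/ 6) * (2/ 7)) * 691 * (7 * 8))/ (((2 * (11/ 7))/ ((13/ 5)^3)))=-85015112/ 825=-103048.62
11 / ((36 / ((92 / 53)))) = 0.53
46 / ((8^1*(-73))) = -23 / 292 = -0.08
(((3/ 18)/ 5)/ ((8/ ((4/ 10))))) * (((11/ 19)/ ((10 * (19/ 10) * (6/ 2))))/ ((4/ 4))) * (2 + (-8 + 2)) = -11/ 162450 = -0.00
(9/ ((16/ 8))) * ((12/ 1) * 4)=216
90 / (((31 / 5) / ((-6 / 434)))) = -1350 / 6727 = -0.20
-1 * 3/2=-3/2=-1.50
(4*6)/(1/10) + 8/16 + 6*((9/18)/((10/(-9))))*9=1081/5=216.20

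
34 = 34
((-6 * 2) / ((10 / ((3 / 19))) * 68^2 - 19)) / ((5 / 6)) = -216 / 4392515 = -0.00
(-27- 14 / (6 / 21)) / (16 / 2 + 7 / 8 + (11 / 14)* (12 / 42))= -29792 / 3567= -8.35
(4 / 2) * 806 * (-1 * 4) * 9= -58032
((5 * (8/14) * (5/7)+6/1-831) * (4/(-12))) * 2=80650/147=548.64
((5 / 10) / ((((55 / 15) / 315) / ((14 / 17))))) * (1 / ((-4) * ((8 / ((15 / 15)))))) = -6615 / 5984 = -1.11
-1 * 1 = -1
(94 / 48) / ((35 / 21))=47 / 40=1.18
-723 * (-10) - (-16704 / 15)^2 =-30821874 / 25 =-1232874.96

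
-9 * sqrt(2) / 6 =-3 * sqrt(2) / 2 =-2.12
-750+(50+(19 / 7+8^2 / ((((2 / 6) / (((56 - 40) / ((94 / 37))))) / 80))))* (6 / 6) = 31596513 / 329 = 96038.03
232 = 232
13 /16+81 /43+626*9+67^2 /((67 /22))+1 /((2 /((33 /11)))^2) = 4893707 /688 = 7112.95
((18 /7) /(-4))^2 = 81 /196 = 0.41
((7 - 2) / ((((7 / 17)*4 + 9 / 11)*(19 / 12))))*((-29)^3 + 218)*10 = -2711986200 / 8759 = -309622.81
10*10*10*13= 13000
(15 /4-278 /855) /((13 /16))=3604 /855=4.22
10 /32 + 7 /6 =71 /48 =1.48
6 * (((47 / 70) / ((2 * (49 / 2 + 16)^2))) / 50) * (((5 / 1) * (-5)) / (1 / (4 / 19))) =-188 / 1454355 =-0.00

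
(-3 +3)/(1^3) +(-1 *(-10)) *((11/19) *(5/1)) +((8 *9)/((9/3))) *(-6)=-2186/19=-115.05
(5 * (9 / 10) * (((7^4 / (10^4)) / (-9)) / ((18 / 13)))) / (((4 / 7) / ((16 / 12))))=-218491 / 1080000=-0.20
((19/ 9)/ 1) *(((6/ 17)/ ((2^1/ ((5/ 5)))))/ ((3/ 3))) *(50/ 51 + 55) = 20.86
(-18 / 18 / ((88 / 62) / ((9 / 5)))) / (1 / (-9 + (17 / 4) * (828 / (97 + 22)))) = -10044 / 385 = -26.09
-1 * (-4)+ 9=13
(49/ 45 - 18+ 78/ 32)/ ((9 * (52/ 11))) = -114631/ 336960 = -0.34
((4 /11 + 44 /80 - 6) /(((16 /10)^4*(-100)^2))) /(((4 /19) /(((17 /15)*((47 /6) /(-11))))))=5662513 /19031654400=0.00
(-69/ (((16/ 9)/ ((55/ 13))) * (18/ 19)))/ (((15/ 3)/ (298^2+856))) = -323246715/ 104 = -3108141.49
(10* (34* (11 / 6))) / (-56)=-935 / 84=-11.13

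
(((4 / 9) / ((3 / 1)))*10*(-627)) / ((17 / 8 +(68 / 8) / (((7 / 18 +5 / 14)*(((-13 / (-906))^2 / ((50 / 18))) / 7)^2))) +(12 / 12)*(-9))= -17955500992 / 1964381504618393667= -0.00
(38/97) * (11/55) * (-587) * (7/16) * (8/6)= -78071/2910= -26.83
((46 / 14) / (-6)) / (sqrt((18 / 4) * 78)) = -23 * sqrt(39) / 4914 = -0.03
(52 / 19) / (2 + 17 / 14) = 728 / 855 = 0.85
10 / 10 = 1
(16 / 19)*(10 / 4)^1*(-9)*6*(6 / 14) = -6480 / 133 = -48.72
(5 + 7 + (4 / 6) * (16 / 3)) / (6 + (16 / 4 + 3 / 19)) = 2660 / 1737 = 1.53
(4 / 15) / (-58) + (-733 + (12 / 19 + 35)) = -5763788 / 8265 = -697.37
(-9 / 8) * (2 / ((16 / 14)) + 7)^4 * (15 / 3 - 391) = 2606585625 / 1024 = 2545493.77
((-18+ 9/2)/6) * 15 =-135/4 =-33.75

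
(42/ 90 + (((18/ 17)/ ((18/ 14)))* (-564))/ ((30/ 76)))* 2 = -599858/ 255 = -2352.38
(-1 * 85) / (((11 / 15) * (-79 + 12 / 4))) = 1275 / 836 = 1.53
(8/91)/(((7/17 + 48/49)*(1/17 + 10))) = 16184/2576457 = 0.01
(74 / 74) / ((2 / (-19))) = -9.50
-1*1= -1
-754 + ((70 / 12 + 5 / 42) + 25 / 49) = -109888 / 147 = -747.54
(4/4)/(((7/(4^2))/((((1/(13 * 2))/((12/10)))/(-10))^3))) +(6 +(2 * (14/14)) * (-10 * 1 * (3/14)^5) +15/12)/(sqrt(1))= 231009775715/31903181856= 7.24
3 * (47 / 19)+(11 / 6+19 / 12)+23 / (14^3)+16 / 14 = 1875169 / 156408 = 11.99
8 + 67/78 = 691/78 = 8.86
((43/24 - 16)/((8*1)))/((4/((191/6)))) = -14.13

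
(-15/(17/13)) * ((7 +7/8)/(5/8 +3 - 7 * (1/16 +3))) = 1638/323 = 5.07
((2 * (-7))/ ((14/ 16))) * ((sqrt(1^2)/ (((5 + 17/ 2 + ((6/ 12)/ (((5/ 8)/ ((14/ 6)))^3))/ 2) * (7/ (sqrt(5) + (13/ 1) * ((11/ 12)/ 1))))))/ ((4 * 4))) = -160875/ 2505062 - 6750 * sqrt(5)/ 1252531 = -0.08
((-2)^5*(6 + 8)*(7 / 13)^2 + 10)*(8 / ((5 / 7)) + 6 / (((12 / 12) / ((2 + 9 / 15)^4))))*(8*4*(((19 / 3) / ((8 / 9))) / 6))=-1300203.28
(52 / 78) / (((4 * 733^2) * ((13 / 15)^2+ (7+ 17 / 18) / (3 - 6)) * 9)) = -25 / 1375997129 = -0.00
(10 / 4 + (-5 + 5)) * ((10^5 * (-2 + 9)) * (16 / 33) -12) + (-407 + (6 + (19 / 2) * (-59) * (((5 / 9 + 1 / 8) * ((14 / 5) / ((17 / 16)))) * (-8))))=7204045663 / 8415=856095.74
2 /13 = 0.15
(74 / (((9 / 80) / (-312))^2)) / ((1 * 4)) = 1280614400 / 9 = 142290488.89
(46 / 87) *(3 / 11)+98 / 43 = 33240 / 13717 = 2.42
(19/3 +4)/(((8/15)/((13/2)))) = 2015/16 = 125.94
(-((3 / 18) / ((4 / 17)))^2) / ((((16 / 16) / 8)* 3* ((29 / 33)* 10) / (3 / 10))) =-3179 / 69600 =-0.05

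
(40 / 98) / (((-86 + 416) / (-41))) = -82 / 1617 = -0.05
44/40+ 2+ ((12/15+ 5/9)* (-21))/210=667/225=2.96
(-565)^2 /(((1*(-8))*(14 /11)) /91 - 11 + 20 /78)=-136947525 /4657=-29406.81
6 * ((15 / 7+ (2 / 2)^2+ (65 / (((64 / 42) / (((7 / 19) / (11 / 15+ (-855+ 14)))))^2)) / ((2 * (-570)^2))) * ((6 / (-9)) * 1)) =-3731159522048345759 / 296796780162154496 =-12.57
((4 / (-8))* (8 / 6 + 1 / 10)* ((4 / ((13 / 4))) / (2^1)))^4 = 54700816 / 1445900625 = 0.04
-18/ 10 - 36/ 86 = -477/ 215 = -2.22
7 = 7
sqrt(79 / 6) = sqrt(474) / 6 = 3.63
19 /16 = 1.19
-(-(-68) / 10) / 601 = -34 / 3005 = -0.01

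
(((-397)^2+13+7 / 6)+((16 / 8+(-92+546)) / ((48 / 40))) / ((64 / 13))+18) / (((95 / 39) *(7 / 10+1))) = 98416253 / 2584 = 38086.79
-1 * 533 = -533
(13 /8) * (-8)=-13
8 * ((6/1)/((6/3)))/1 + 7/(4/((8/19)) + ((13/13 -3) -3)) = 230/9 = 25.56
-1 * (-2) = 2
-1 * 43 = -43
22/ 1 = 22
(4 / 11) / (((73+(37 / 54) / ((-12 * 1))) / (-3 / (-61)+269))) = 3867264 / 2883287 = 1.34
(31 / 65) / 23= 31 / 1495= 0.02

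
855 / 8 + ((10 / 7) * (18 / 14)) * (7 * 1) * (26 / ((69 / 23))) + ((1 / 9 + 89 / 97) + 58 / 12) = 10959005 / 48888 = 224.17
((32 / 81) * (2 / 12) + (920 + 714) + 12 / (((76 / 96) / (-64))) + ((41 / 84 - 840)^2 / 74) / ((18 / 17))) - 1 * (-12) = 5180893979929 / 535719744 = 9670.90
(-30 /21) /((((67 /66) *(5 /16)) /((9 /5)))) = -19008 /2345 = -8.11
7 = 7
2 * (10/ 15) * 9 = 12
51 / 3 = 17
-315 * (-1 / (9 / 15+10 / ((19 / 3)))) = 3325 / 23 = 144.57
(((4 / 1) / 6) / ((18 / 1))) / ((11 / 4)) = 4 / 297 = 0.01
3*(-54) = -162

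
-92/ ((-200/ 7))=161/ 50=3.22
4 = 4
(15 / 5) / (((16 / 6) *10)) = 0.11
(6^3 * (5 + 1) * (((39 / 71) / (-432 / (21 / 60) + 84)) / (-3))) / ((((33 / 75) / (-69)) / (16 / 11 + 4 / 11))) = -339066000 / 5764561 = -58.82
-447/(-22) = 447/22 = 20.32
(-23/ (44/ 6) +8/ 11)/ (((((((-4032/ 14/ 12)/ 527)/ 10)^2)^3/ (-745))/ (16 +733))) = 9899144808825897452040390625/ 65691648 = 150691071242814572897.31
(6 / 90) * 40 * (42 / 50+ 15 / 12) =418 / 75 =5.57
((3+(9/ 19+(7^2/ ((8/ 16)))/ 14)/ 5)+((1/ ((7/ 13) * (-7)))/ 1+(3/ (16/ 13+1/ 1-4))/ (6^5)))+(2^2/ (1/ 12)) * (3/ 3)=14494258333/ 277512480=52.23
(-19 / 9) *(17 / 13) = -323 / 117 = -2.76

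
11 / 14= 0.79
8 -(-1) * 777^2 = 603737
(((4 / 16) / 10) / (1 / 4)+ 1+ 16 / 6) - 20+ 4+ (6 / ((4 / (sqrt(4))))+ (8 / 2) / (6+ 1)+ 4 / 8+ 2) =-647 / 105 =-6.16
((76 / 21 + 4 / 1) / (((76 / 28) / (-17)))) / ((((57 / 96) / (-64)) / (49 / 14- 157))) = -855080960 / 1083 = -789548.44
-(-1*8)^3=512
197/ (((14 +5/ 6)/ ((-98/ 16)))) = -81.35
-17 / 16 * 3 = -51 / 16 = -3.19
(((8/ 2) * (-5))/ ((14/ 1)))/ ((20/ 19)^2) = -1.29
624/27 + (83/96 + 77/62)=25.22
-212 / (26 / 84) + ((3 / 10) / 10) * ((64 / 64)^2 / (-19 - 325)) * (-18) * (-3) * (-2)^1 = -684.91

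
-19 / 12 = -1.58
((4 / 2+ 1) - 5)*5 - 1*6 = -16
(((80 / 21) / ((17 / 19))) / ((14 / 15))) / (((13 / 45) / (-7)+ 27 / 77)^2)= 116386875 / 2442016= 47.66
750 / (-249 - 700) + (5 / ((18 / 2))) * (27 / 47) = -0.47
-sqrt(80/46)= -2*sqrt(230)/23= -1.32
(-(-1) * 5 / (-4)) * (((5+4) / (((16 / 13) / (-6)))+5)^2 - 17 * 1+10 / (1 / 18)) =-535765 / 256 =-2092.83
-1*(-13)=13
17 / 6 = 2.83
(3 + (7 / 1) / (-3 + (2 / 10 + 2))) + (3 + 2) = -3 / 4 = -0.75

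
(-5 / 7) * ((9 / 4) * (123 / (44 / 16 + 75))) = -5535 / 2177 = -2.54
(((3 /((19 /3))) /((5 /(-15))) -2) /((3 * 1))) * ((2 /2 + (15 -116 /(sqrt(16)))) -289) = 19630 /57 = 344.39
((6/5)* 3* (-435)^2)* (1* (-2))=-1362420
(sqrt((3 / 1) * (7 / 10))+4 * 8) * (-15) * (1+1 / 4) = -600 - 15 * sqrt(210) / 8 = -627.17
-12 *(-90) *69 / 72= 1035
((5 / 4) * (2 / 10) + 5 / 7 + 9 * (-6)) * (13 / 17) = -40.56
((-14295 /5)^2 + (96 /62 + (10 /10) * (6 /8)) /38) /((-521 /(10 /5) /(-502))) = 508807748253 /32302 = 15751586.53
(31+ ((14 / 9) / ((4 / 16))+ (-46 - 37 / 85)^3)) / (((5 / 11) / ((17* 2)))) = -7486601.53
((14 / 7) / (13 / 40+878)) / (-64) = -0.00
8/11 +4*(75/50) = 74/11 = 6.73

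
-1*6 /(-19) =6 /19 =0.32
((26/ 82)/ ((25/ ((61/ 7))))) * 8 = 6344/ 7175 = 0.88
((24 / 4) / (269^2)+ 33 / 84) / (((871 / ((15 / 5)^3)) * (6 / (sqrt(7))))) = 7165251 * sqrt(7) / 3529480136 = 0.01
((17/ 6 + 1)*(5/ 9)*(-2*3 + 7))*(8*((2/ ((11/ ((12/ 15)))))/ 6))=368/ 891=0.41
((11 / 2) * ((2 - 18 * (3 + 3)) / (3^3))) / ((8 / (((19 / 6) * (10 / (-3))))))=55385 / 1944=28.49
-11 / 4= -2.75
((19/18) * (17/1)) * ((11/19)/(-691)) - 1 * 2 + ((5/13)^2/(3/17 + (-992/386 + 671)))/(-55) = -25552309481014/12680804007729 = -2.02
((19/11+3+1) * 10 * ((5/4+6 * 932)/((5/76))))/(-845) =-4120074/715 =-5762.34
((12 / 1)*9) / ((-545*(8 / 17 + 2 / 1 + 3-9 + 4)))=-459 / 1090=-0.42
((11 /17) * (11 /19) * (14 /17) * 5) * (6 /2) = 25410 /5491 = 4.63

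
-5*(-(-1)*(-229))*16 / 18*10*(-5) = -458000 / 9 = -50888.89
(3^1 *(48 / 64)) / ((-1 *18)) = -1 / 8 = -0.12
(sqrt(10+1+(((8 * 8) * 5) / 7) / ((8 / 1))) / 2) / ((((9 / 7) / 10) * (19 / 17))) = 14.23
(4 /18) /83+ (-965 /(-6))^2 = 25867.36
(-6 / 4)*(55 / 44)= -15 / 8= -1.88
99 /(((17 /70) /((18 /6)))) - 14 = 20552 /17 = 1208.94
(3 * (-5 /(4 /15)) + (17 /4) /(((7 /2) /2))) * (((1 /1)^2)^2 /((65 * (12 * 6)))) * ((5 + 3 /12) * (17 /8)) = -25619 /199680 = -0.13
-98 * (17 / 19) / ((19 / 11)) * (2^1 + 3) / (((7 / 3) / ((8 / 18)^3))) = -837760 / 87723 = -9.55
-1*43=-43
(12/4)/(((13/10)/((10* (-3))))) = -900/13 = -69.23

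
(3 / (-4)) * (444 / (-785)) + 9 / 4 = 8397 / 3140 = 2.67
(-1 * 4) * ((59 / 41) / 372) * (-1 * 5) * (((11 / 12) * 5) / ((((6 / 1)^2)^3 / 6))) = 16225 / 355798656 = 0.00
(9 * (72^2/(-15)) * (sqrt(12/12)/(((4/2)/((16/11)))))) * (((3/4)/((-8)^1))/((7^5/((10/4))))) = 5832/184877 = 0.03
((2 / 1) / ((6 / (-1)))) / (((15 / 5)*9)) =-1 / 81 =-0.01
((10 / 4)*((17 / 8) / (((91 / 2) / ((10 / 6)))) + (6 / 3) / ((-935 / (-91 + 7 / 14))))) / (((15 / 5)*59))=277127 / 72288216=0.00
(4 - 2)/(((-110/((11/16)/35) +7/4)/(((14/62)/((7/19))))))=-152/694183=-0.00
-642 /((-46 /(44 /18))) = 2354 /69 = 34.12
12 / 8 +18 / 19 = 93 / 38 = 2.45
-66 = -66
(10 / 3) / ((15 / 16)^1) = 32 / 9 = 3.56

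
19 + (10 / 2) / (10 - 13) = 52 / 3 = 17.33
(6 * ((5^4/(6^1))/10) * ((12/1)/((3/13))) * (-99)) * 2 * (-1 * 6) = 3861000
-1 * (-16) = 16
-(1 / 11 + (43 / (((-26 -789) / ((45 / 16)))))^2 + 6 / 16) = -36505987 / 74818304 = -0.49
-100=-100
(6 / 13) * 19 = 8.77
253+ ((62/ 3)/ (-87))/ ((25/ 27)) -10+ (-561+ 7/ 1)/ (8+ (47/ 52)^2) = 3109692149/ 17284725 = 179.91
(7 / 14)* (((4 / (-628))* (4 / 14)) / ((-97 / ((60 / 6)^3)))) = 1000 / 106603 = 0.01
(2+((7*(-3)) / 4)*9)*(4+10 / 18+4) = -13937 / 36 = -387.14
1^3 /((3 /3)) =1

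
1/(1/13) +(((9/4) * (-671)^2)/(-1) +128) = -1012901.25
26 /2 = 13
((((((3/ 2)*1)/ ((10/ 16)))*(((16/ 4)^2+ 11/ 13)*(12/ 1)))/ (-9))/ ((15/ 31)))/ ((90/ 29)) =-525016/ 14625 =-35.90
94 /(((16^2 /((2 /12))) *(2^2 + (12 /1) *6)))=47 /58368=0.00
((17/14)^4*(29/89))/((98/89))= 2422109/3764768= 0.64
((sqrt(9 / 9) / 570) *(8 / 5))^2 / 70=8 / 71071875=0.00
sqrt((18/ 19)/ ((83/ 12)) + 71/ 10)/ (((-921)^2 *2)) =sqrt(1799782790)/ 26753521140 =0.00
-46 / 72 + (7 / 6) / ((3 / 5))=47 / 36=1.31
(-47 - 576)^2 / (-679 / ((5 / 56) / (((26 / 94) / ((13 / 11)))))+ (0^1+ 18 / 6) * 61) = -91210315 / 375259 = -243.06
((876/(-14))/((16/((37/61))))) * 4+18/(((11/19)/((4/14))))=-5685/9394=-0.61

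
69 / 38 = 1.82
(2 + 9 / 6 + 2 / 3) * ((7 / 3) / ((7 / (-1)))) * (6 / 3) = -25 / 9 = -2.78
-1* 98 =-98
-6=-6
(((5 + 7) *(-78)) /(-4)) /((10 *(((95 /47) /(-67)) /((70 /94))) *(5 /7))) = -384111 /475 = -808.65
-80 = -80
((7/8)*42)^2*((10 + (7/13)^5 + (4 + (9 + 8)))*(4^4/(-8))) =-498169132020/371293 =-1341714.31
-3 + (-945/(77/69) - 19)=-868.82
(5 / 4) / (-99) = -5 / 396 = -0.01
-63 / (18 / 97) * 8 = -2716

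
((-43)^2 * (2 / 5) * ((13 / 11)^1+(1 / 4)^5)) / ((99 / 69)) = 188862407 / 309760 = 609.71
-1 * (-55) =55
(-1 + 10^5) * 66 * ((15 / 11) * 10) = 89999100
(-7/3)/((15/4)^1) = -28/45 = -0.62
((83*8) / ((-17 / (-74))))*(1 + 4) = 245680 / 17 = 14451.76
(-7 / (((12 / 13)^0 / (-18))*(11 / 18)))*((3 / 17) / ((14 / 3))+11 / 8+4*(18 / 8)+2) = 957177 / 374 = 2559.30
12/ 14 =6/ 7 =0.86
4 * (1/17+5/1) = 344/17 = 20.24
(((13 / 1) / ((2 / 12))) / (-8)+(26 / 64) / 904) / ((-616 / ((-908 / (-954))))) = 0.02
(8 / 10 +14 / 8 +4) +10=16.55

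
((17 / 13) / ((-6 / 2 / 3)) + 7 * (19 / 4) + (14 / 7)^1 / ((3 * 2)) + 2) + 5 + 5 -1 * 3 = 6439 / 156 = 41.28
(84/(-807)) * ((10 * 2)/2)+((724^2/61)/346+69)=263421065/2838757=92.79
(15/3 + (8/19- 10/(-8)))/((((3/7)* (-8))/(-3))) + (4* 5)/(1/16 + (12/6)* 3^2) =1220221/175712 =6.94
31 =31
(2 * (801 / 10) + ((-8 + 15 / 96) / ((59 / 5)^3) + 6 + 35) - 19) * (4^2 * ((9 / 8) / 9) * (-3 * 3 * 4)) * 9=-484951190373 / 4107580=-118062.51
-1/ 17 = -0.06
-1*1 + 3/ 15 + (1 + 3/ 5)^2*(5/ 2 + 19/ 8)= 11.68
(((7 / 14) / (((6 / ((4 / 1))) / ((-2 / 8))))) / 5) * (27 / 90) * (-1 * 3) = 3 / 200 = 0.02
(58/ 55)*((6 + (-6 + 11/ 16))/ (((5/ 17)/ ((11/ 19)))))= 1.43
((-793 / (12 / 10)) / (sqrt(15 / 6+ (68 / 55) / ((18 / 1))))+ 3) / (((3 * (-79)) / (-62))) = -107.08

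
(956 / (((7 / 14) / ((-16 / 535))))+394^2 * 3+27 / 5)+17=249135172 / 535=465673.22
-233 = -233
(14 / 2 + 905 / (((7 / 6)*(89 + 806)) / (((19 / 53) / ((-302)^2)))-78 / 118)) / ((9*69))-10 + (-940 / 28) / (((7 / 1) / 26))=-3661272343686495124 / 27184448449810323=-134.68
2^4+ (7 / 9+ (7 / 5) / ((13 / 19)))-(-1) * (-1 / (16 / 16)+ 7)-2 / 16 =24.70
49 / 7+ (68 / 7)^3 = 316833 / 343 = 923.71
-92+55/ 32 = -2889/ 32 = -90.28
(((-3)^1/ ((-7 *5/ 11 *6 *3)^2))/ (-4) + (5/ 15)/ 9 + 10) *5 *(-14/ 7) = -5311721/ 52920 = -100.37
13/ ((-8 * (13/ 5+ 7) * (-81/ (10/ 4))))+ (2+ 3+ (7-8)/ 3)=290629/ 62208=4.67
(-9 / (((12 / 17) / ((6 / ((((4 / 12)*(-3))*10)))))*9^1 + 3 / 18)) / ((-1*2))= -459 / 1063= -0.43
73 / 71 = 1.03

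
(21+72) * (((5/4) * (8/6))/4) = 155/4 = 38.75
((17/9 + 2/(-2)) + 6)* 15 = 310/3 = 103.33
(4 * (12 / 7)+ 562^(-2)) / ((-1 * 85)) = -15160519 / 187927180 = -0.08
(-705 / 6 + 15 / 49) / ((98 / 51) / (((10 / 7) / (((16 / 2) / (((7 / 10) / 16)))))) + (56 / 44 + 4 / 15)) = -32215425 / 68035324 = -0.47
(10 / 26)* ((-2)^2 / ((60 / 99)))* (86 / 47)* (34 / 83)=96492 / 50713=1.90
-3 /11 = -0.27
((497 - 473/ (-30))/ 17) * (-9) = -46149/ 170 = -271.46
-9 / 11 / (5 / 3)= -27 / 55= -0.49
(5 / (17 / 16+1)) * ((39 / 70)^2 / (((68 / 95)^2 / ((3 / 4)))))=2745405 / 2492336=1.10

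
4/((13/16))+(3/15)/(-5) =1587/325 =4.88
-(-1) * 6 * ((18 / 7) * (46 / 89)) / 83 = 4968 / 51709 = 0.10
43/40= 1.08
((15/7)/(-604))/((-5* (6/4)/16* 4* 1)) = 0.00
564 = 564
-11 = -11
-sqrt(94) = -9.70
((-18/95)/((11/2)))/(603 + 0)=-4/70015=-0.00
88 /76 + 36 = 706 /19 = 37.16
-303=-303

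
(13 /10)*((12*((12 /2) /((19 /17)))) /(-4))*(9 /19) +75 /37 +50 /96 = -23624551 /3205680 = -7.37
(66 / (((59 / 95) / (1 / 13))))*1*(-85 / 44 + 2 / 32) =-93765 / 6136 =-15.28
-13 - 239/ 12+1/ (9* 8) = -2369/ 72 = -32.90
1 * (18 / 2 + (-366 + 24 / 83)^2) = 921427317 / 6889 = 133753.42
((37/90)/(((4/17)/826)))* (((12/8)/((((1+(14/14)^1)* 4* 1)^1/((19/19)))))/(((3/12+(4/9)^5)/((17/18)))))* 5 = 4779.80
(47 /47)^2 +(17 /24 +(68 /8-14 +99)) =2285 /24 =95.21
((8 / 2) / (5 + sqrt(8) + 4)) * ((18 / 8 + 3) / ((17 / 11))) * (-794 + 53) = -1540539 / 1241 + 342342 * sqrt(2) / 1241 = -851.24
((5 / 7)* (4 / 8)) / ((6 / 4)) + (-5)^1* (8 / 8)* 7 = -730 / 21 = -34.76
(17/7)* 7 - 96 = -79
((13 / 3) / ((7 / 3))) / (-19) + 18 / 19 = 113 / 133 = 0.85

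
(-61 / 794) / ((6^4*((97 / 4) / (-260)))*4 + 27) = 3965 / 23560362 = 0.00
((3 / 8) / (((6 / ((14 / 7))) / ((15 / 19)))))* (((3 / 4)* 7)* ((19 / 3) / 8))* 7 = 735 / 256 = 2.87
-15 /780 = -1 /52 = -0.02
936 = 936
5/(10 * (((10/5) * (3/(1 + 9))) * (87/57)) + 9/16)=304/591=0.51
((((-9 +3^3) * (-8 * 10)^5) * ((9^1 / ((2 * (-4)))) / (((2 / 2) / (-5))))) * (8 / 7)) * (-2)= 5308416000000 / 7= 758345142857.14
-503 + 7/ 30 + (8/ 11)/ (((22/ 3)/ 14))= -501.38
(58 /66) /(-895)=-29 /29535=-0.00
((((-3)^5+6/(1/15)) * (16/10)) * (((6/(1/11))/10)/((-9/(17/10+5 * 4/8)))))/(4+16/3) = 10098/125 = 80.78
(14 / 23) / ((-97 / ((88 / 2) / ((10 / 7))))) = -2156 / 11155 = -0.19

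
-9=-9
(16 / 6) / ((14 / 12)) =16 / 7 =2.29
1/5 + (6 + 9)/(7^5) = 16882/84035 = 0.20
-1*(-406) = 406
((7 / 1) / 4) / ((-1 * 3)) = -7 / 12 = -0.58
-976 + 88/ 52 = -12666/ 13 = -974.31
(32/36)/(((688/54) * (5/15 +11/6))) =18/559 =0.03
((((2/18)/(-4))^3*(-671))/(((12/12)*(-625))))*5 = -671/5832000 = -0.00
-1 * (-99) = 99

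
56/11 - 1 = 45/11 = 4.09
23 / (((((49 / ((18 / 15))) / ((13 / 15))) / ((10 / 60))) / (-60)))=-4.88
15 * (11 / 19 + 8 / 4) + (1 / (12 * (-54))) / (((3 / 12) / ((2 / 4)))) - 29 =59597 / 6156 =9.68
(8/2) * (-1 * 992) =-3968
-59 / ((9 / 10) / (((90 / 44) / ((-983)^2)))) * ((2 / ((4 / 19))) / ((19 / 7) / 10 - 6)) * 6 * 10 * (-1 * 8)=-470820000 / 4262300779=-0.11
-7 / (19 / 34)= -238 / 19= -12.53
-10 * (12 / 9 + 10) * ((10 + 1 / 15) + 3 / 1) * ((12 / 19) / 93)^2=-213248 / 3122289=-0.07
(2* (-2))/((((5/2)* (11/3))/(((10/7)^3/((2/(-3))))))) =7200/3773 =1.91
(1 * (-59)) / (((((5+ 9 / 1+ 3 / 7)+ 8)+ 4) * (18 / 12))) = -826 / 555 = -1.49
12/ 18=2/ 3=0.67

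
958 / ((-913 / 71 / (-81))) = 5509458 / 913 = 6034.46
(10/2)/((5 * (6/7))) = 7/6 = 1.17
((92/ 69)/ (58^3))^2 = 1/ 21413639556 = 0.00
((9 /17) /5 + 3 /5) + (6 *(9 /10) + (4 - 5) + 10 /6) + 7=3512 /255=13.77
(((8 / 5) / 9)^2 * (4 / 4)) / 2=32 / 2025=0.02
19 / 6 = 3.17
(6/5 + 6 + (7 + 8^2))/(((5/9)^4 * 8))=2565351/25000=102.61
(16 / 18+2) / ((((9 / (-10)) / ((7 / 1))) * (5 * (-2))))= 182 / 81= 2.25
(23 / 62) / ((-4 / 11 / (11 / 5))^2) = 336743 / 24800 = 13.58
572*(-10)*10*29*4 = -6635200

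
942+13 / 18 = 16969 / 18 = 942.72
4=4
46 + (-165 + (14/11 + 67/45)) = -57538/495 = -116.24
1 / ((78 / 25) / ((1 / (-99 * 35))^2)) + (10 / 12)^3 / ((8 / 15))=1300674407 / 1198701504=1.09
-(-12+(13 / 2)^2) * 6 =-363 / 2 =-181.50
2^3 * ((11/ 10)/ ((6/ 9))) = 66/ 5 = 13.20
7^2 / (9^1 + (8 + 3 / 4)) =196 / 71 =2.76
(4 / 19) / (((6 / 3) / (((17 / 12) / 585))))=17 / 66690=0.00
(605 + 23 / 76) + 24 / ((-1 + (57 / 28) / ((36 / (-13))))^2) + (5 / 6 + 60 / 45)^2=71833953659 / 116242038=617.97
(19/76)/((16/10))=5/32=0.16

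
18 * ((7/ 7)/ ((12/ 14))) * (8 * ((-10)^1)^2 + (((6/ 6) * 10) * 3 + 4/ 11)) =191814/ 11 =17437.64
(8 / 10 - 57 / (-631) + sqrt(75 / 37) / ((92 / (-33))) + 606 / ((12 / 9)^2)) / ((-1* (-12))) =8626157 / 302880 - 55* sqrt(111) / 13616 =28.44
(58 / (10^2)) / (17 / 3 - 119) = -87 / 17000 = -0.01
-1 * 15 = -15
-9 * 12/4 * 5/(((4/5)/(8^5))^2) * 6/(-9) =150994944000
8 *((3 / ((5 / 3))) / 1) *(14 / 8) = 126 / 5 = 25.20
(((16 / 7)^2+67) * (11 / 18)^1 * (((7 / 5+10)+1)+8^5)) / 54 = 1063423493 / 39690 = 26793.23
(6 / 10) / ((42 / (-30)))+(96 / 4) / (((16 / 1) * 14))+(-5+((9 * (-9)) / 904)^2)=-30395369 / 5720512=-5.31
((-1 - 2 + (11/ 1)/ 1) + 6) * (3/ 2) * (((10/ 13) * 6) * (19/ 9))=2660/ 13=204.62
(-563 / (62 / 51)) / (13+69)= -28713 / 5084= -5.65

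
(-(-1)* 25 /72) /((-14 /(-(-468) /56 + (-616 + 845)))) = -83075 /14112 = -5.89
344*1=344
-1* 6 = -6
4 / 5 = 0.80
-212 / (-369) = 212 / 369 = 0.57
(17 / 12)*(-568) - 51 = -2567 / 3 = -855.67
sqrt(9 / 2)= 3 * sqrt(2) / 2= 2.12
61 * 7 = 427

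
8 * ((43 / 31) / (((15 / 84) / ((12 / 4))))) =28896 / 155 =186.43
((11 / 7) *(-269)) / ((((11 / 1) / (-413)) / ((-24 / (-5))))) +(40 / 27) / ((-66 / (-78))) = 113131088 / 1485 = 76182.55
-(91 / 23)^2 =-8281 / 529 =-15.65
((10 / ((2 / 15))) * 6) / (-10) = -45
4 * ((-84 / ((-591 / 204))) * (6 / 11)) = 137088 / 2167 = 63.26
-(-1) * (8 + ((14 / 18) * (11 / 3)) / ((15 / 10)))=802 / 81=9.90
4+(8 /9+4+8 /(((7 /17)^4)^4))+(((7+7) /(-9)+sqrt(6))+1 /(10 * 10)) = sqrt(6)+116786933713746529185403 /9969879170880300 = 11713979.29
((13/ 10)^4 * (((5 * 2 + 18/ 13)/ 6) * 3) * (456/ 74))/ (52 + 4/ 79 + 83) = 9893091/ 13336250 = 0.74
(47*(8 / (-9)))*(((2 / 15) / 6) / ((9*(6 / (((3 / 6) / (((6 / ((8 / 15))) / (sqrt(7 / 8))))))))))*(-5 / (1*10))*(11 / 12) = 517*sqrt(14) / 5904900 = 0.00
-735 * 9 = -6615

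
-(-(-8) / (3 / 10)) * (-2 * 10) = 1600 / 3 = 533.33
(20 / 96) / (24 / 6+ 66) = 1 / 336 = 0.00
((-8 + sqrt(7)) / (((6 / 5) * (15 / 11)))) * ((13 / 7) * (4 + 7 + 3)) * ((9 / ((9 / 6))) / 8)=-286 / 3 + 143 * sqrt(7) / 12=-63.80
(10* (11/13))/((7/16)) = 19.34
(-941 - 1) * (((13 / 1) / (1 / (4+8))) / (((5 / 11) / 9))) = -14548248 / 5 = -2909649.60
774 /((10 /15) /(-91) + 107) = 211302 /29209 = 7.23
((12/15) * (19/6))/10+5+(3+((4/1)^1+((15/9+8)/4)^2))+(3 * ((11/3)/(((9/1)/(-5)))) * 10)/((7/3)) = -204041/25200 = -8.10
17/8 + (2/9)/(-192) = 1835/864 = 2.12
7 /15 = 0.47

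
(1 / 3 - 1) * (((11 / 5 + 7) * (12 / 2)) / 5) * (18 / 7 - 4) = 368 / 35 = 10.51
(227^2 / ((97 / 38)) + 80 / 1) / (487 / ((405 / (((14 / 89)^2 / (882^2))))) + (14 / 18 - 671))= -25030479152355390 / 827764301819081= -30.24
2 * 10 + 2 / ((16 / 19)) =179 / 8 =22.38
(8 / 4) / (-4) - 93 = -187 / 2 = -93.50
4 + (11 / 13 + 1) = 76 / 13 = 5.85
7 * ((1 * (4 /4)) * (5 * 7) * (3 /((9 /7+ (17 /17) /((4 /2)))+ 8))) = 10290 /137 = 75.11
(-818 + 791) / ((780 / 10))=-9 / 26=-0.35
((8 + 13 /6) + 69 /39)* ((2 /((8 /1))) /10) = 931 /3120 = 0.30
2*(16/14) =16/7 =2.29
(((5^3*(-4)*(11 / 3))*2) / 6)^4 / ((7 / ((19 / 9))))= 17386187500000000 / 413343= 42062373138.05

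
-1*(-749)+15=764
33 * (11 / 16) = 363 / 16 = 22.69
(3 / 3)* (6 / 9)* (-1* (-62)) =41.33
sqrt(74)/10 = 0.86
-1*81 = -81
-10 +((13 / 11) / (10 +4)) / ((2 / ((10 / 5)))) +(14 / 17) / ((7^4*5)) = -6359911 / 641410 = -9.92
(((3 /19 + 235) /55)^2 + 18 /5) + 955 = 1066778189 /1092025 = 976.88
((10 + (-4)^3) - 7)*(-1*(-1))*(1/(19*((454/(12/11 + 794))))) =-266753/47443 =-5.62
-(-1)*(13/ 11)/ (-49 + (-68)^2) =13/ 50325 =0.00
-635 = -635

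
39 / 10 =3.90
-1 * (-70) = 70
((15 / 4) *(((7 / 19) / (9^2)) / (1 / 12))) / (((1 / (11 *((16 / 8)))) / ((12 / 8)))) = 385 / 57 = 6.75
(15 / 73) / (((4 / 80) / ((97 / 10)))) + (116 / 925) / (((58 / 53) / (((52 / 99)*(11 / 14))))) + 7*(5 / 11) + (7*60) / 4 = 6929945068 / 46794825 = 148.09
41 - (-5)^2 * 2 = -9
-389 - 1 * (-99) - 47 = -337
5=5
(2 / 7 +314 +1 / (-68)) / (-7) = -44.90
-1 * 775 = -775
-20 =-20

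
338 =338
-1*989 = -989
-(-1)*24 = 24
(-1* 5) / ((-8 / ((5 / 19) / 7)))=25 / 1064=0.02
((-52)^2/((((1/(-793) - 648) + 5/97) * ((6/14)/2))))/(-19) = 727980344/710233395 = 1.02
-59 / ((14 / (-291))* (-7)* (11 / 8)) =-68676 / 539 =-127.41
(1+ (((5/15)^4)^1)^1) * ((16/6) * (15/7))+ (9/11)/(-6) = 70459/12474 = 5.65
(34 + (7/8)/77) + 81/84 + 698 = 451513/616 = 732.98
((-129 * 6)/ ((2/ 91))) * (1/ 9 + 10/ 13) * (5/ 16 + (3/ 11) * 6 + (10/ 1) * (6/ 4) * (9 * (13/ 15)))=-649047805/ 176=-3687771.62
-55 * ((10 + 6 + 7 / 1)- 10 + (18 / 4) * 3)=-2915 / 2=-1457.50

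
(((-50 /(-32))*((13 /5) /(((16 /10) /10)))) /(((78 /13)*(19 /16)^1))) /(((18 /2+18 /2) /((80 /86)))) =8125 /44118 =0.18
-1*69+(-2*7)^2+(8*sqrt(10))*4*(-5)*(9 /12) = -252.47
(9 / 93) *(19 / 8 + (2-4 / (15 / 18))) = -51 / 1240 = -0.04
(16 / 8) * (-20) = -40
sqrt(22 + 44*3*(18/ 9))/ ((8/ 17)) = 17*sqrt(286)/ 8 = 35.94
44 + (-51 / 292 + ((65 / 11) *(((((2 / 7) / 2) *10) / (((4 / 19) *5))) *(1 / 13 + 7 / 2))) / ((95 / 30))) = 1189039 / 22484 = 52.88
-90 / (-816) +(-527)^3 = -19905392873 / 136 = -146363182.89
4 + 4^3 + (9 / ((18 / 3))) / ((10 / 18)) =70.70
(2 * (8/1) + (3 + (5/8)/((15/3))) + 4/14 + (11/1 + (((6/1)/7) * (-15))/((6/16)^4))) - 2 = -313361/504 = -621.75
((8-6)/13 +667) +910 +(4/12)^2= 184540/117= 1577.26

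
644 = 644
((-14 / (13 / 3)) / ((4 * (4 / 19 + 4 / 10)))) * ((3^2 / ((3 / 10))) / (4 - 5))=29925 / 754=39.69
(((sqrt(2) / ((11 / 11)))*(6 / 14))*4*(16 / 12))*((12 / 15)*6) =384*sqrt(2) / 35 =15.52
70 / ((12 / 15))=175 / 2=87.50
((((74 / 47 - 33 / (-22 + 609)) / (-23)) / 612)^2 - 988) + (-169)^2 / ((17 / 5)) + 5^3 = 1136700097334901372961 / 150810102351159696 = 7537.29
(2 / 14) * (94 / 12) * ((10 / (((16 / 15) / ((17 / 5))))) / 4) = 3995 / 448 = 8.92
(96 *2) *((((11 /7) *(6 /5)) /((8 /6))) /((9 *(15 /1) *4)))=88 /175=0.50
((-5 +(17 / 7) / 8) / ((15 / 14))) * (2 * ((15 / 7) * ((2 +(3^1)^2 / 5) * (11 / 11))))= -4997 / 70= -71.39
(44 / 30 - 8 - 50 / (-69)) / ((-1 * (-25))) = -668 / 2875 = -0.23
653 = 653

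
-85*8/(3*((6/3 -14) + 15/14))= 560/27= 20.74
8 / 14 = 4 / 7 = 0.57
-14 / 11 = -1.27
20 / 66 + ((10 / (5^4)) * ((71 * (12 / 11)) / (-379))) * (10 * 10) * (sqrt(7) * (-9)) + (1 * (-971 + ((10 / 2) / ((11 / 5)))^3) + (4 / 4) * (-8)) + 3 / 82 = -316595105 / 327426 + 61344 * sqrt(7) / 20845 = -959.14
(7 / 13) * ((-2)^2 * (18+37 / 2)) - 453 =-4867 / 13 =-374.38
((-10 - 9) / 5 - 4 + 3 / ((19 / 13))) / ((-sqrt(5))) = 546 * sqrt(5) / 475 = 2.57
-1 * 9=-9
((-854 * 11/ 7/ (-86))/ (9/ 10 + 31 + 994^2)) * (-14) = -93940/ 424869197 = -0.00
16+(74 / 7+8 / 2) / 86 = 4867 / 301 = 16.17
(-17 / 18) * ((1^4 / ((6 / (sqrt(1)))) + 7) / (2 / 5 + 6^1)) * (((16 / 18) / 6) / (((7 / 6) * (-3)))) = 3655 / 81648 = 0.04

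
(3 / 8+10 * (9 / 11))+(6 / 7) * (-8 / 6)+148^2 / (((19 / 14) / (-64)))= -12089519371 / 11704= -1032939.11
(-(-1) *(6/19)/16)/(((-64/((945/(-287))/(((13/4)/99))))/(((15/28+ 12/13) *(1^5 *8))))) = 0.36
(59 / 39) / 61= 59 / 2379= 0.02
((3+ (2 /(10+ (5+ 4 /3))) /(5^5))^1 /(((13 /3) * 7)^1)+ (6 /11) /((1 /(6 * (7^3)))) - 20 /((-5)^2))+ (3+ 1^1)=13274408621 /11790625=1125.84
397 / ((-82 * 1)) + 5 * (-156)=-64357 / 82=-784.84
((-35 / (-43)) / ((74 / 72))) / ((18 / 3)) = 210 / 1591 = 0.13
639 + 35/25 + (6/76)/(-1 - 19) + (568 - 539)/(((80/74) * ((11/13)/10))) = 8004021/8360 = 957.42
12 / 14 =6 / 7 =0.86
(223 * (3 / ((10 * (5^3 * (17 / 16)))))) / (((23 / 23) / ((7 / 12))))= 3122 / 10625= 0.29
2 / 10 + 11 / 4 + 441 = 8879 / 20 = 443.95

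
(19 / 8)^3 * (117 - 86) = 212629 / 512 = 415.29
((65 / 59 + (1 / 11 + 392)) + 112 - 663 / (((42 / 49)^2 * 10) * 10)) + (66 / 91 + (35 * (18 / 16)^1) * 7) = 54749019139 / 70870800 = 772.52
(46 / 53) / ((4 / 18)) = 207 / 53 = 3.91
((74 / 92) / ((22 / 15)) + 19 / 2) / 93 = 0.11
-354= -354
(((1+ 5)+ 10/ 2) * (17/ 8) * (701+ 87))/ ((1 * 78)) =36839/ 156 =236.15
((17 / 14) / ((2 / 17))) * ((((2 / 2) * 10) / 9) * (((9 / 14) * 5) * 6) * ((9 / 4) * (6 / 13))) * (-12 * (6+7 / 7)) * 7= -1755675 / 13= -135051.92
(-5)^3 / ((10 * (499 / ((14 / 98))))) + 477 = 3332297 / 6986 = 477.00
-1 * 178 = -178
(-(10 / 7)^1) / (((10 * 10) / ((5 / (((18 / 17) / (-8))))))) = 34 / 63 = 0.54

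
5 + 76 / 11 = 11.91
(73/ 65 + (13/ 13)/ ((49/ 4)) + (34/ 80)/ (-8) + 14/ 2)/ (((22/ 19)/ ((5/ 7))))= 31570761/ 6278272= 5.03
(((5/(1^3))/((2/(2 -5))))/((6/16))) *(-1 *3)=60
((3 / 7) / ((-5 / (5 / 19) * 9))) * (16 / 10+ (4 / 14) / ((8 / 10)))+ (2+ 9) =307093 / 27930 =11.00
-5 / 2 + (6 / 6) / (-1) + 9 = 11 / 2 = 5.50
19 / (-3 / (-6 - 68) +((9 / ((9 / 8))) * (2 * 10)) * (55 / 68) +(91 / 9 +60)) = 215118 / 2259457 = 0.10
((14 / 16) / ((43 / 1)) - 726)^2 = 62368569169 / 118336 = 527046.45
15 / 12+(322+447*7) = 13809 / 4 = 3452.25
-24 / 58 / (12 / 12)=-12 / 29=-0.41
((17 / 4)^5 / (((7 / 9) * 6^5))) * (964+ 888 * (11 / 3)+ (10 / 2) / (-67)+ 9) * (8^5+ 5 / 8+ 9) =1953543743617059 / 61472768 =31779010.56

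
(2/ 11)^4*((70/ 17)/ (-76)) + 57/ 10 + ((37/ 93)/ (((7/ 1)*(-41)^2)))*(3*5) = 98335356103377/ 17250461184110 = 5.70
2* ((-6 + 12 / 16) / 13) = -21 / 26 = -0.81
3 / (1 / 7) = 21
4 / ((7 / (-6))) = -3.43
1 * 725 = 725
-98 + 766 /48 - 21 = -2473 /24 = -103.04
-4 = -4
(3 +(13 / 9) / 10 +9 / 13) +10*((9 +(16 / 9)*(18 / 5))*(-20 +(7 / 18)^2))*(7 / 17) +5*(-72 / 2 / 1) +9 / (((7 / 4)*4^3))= -1434.73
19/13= 1.46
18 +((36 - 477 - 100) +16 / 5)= -2599 / 5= -519.80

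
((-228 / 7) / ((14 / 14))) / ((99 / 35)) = -380 / 33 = -11.52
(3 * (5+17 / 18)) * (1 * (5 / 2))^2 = 2675 / 24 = 111.46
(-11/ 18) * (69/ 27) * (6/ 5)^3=-1012/ 375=-2.70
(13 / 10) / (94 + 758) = 13 / 8520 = 0.00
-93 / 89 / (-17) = 93 / 1513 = 0.06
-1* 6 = -6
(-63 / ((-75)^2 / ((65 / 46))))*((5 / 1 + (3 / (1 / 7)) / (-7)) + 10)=-546 / 2875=-0.19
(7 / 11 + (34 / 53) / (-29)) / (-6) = -10385 / 101442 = -0.10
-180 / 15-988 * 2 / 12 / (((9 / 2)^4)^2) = -1549808420 / 129140163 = -12.00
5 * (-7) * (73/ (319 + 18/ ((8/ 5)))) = -10220/ 1321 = -7.74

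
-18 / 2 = -9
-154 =-154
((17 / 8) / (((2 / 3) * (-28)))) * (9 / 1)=-459 / 448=-1.02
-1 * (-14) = 14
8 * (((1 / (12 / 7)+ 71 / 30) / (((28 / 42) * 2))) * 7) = 1239 / 10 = 123.90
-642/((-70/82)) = 26322/35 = 752.06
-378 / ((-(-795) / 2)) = -252 / 265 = -0.95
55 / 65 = 0.85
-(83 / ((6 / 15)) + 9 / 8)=-1669 / 8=-208.62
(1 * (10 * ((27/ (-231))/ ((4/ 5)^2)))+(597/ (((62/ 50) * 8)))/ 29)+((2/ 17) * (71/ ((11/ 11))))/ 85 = 138915289/ 400108940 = 0.35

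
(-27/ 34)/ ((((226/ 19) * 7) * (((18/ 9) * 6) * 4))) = -171/ 860608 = -0.00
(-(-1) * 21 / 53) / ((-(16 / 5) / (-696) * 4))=9135 / 424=21.54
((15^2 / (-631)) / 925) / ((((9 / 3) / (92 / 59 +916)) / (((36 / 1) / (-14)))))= 2923344 / 9642311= 0.30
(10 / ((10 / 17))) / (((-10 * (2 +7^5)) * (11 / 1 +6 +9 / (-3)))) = -0.00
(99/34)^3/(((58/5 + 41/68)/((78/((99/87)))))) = 18474885/133229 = 138.67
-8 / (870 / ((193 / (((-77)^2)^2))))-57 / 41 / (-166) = 871614397363 / 104074444715010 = 0.01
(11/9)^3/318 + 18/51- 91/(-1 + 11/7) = -1252373101/7881948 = -158.89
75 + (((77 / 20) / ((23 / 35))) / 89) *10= 309745 / 4094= 75.66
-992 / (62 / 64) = -1024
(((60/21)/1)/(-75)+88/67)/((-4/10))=-4486/1407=-3.19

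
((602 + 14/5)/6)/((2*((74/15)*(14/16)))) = 11.68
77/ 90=0.86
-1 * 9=-9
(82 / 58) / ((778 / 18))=369 / 11281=0.03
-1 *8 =-8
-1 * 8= -8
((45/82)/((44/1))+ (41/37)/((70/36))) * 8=4.66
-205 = -205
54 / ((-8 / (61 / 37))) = -1647 / 148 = -11.13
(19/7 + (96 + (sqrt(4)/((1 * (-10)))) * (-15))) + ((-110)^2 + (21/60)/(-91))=12201.71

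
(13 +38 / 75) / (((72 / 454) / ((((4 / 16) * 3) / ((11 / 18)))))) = 229951 / 2200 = 104.52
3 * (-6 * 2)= -36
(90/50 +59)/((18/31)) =4712/45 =104.71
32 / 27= 1.19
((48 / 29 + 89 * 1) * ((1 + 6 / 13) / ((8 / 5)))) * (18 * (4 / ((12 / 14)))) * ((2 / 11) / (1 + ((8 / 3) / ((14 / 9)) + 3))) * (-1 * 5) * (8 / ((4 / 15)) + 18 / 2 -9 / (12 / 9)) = -35689.23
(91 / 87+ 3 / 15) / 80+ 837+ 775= 28049071 / 17400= 1612.02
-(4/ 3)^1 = -4/ 3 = -1.33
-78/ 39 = -2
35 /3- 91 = -238 /3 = -79.33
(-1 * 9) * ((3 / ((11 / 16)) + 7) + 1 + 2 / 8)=-4995 / 44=-113.52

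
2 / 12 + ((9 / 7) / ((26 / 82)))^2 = 825247 / 49686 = 16.61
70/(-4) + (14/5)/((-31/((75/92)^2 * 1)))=-17.56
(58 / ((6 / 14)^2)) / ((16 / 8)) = 1421 / 9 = 157.89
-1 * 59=-59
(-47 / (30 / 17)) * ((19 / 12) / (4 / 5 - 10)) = 15181 / 3312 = 4.58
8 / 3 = 2.67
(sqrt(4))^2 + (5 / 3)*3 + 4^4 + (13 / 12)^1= 3193 / 12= 266.08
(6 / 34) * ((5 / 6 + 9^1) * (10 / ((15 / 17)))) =59 / 3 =19.67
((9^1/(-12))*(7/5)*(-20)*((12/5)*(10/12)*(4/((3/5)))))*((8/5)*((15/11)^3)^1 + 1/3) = 1229.32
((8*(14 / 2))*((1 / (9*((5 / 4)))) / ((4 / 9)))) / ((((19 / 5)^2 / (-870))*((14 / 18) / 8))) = -2505600 / 361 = -6940.72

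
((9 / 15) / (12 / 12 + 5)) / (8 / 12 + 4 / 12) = 1 / 10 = 0.10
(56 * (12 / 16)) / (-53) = -42 / 53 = -0.79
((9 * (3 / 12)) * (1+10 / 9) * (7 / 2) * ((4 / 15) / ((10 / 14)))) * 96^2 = 1430016 / 25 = 57200.64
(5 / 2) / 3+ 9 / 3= 23 / 6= 3.83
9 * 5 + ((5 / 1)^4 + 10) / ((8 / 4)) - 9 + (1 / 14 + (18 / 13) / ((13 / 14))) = 420039 / 1183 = 355.06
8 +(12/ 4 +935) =946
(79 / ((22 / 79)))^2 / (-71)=-38950081 / 34364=-1133.46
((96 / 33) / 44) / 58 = 4 / 3509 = 0.00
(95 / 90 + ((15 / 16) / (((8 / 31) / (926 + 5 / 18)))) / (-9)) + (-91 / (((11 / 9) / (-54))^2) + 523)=-148439801635 / 836352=-177484.84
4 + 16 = 20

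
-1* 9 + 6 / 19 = -165 / 19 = -8.68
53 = 53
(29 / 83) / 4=29 / 332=0.09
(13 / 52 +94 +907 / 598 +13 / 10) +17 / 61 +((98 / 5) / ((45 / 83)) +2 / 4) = 2199566309 / 16415100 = 134.00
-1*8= -8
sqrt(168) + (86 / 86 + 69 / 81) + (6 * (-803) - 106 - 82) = -135112 / 27 + 2 * sqrt(42) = -4991.19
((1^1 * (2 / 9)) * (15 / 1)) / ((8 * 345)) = 1 / 828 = 0.00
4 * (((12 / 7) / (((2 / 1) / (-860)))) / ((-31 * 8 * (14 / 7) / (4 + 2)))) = 7740 / 217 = 35.67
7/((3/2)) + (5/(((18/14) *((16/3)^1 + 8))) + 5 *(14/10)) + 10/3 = 15.29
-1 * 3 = -3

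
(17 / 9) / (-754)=-0.00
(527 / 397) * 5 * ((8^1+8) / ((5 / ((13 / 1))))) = 276.11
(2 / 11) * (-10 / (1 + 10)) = -20 / 121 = -0.17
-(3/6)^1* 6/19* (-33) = 99/19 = 5.21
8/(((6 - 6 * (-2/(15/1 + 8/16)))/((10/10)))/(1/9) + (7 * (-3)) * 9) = -248/3969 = -0.06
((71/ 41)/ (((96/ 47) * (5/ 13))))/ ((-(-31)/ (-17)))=-737477/ 610080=-1.21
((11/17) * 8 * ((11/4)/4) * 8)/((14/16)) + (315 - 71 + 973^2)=112693659/119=947005.54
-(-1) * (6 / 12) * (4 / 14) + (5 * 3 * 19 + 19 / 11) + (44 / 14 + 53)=26412 / 77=343.01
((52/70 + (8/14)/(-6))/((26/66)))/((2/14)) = 748/65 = 11.51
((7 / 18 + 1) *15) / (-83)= -125 / 498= -0.25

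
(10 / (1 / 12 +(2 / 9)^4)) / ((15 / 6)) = 104976 / 2251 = 46.64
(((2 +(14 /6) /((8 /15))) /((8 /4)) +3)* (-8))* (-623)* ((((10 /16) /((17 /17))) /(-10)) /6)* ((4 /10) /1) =-20559 /160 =-128.49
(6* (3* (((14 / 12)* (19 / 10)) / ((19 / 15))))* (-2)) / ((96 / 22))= -231 / 16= -14.44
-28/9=-3.11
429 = 429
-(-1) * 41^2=1681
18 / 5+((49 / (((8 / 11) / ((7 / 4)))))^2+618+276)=75773357 / 5120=14799.48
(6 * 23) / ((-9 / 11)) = -506 / 3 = -168.67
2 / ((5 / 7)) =14 / 5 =2.80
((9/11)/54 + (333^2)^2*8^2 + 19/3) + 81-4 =51939868241405/66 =786967700627.35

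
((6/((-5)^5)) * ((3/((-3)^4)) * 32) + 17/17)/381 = 28061/10715625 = 0.00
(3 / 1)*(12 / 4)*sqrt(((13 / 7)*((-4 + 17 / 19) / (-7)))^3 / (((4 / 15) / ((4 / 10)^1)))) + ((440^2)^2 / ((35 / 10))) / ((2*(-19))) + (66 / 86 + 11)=-1611681212702 / 5719 + 6903*sqrt(87438) / 247646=-281811709.31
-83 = -83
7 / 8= 0.88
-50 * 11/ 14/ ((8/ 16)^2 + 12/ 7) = -20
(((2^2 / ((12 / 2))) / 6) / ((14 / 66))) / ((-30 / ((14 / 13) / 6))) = -11 / 3510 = -0.00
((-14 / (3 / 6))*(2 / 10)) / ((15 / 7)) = -196 / 75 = -2.61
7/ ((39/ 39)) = 7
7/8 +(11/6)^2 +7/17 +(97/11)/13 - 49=-7644313/175032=-43.67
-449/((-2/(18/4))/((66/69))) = 44451/46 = 966.33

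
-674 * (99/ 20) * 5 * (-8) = 133452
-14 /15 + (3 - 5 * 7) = -494 /15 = -32.93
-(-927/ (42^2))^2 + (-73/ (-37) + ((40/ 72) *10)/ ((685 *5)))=2976635339/ 1752576336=1.70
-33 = -33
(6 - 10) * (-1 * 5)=20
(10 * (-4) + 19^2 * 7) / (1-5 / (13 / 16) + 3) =-32331 / 28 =-1154.68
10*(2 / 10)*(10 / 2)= 10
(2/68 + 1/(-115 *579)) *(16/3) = 532408/3395835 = 0.16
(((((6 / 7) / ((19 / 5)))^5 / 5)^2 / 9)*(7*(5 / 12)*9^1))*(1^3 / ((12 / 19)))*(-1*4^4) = -209952000000000 / 13021612539908538853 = -0.00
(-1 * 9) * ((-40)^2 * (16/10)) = -23040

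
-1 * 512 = -512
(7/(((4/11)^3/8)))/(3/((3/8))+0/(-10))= 9317/64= 145.58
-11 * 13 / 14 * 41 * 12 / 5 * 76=-2673528 / 35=-76386.51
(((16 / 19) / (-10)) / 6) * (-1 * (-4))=-16 / 285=-0.06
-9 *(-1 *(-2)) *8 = -144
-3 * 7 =-21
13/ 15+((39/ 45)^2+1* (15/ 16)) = 9199/ 3600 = 2.56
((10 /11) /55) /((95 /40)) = 16 /2299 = 0.01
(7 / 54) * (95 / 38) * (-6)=-35 / 18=-1.94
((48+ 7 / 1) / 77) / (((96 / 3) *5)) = 1 / 224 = 0.00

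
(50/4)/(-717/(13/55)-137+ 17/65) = -125/31702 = -0.00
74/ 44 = 37/ 22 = 1.68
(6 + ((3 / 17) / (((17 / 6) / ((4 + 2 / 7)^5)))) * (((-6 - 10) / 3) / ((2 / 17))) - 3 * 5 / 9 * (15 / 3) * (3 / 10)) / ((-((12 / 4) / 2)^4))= 18646399736 / 23143239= 805.70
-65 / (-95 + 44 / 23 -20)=1495 / 2601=0.57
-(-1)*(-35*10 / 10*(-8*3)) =840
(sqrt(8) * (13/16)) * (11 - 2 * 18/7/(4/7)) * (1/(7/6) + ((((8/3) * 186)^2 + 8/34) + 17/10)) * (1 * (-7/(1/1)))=-3805910719 * sqrt(2)/680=-7915250.82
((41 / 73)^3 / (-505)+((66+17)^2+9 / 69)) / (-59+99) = 31128068958067 / 180737298200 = 172.23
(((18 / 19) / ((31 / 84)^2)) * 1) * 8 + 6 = 1125618 / 18259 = 61.65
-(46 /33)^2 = -1.94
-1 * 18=-18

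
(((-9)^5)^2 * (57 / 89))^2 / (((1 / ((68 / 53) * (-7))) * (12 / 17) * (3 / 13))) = -115424134250693479564037139 / 419813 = -274941781818794271649.61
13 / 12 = 1.08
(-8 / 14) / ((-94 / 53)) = 106 / 329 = 0.32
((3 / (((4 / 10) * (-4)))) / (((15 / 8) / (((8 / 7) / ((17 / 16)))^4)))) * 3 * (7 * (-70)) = 1967.75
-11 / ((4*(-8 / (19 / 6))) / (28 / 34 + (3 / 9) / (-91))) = 795245 / 891072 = 0.89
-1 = -1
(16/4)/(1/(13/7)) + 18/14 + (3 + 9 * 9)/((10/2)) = 893/35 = 25.51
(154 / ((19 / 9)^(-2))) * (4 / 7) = 31768 / 81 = 392.20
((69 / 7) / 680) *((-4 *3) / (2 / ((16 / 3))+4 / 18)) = -7452 / 25585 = -0.29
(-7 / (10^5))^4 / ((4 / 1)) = 2401 / 400000000000000000000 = 0.00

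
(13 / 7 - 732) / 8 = -5111 / 56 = -91.27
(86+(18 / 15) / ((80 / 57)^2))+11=1561747 / 16000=97.61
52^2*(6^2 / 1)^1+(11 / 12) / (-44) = 4672511 / 48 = 97343.98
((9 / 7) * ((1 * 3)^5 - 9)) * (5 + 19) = 50544 / 7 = 7220.57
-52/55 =-0.95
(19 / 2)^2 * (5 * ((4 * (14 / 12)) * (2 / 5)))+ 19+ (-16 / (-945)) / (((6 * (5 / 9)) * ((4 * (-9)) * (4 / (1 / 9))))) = 219769199 / 255150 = 861.33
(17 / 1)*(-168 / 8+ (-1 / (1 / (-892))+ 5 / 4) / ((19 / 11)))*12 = 1923057 / 19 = 101213.53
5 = 5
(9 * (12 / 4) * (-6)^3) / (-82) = 71.12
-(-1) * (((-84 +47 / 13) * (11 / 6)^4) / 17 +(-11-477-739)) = -366732277 / 286416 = -1280.42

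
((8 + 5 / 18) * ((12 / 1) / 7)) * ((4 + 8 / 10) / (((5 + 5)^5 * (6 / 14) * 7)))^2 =149 / 41015625000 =0.00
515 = 515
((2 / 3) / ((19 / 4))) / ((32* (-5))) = -1 / 1140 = -0.00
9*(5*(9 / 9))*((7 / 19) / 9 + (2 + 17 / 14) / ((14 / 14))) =38965 / 266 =146.48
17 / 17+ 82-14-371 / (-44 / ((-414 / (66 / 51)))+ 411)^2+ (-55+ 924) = 1963426371561431 / 2093209984849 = 938.00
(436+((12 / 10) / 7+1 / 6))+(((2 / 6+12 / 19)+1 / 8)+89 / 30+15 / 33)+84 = 92142529 / 175560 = 524.85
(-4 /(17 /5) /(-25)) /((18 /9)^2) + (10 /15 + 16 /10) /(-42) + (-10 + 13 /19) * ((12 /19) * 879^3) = -7724682050296366 /1933155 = -3995893785.18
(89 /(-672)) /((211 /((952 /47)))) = -1513 /119004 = -0.01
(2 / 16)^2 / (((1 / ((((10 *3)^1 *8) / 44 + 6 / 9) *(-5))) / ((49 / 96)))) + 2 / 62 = -665719 / 3142656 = -0.21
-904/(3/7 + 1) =-632.80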